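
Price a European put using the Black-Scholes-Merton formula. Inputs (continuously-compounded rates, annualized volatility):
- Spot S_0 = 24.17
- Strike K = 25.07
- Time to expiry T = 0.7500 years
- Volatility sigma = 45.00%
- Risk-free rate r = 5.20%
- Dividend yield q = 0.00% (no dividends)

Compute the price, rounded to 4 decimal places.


d1 = (ln(S/K) + (r - q + 0.5*sigma^2) * T) / (sigma * sqrt(T)) = 0.20111748
d2 = d1 - sigma * sqrt(T) = -0.18859395
exp(-rT) = 0.96175071; exp(-qT) = 1.00000000
P = K * exp(-rT) * N(-d2) - S_0 * exp(-qT) * N(-d1)
N(-d1) = 0.42030336; N(-d2) = 0.57479446
P = 25.0700 * 0.96175071 * 0.57479446 - 24.1700 * 1.00000000 * 0.42030336 = 3.7002

Answer: Price = 3.7002


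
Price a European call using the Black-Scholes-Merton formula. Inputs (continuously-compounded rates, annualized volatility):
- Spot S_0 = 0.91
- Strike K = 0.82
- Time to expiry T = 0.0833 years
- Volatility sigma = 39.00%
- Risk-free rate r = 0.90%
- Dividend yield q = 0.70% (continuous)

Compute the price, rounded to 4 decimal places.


Answer: Price = 0.0994

Derivation:
d1 = (ln(S/K) + (r - q + 0.5*sigma^2) * T) / (sigma * sqrt(T)) = 0.98295179
d2 = d1 - sigma * sqrt(T) = 0.87039101
exp(-rT) = 0.99925058; exp(-qT) = 0.99941707
C = S_0 * exp(-qT) * N(d1) - K * exp(-rT) * N(d2)
N(d1) = 0.83718442; N(d2) = 0.80795662
C = 0.9100 * 0.99941707 * 0.83718442 - 0.8200 * 0.99925058 * 0.80795662 = 0.0994


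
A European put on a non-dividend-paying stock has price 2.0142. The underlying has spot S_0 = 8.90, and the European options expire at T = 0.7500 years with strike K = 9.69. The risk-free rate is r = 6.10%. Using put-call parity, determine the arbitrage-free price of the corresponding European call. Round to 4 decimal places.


Put-call parity: C - P = S_0 * exp(-qT) - K * exp(-rT).
S_0 * exp(-qT) = 8.9000 * 1.00000000 = 8.90000000
K * exp(-rT) = 9.6900 * 0.95528075 = 9.25667049
C = P + S*exp(-qT) - K*exp(-rT)
C = 2.0142 + 8.90000000 - 9.25667049 = 1.6575

Answer: Call price = 1.6575


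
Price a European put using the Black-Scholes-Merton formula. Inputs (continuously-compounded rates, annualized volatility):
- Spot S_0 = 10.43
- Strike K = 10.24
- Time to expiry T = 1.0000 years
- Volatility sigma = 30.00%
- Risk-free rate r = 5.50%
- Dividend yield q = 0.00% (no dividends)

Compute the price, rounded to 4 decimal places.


d1 = (ln(S/K) + (r - q + 0.5*sigma^2) * T) / (sigma * sqrt(T)) = 0.39461550
d2 = d1 - sigma * sqrt(T) = 0.09461550
exp(-rT) = 0.94648515; exp(-qT) = 1.00000000
P = K * exp(-rT) * N(-d2) - S_0 * exp(-qT) * N(-d1)
N(-d1) = 0.34656334; N(-d2) = 0.46231012
P = 10.2400 * 0.94648515 * 0.46231012 - 10.4300 * 1.00000000 * 0.34656334 = 0.8661

Answer: Price = 0.8661


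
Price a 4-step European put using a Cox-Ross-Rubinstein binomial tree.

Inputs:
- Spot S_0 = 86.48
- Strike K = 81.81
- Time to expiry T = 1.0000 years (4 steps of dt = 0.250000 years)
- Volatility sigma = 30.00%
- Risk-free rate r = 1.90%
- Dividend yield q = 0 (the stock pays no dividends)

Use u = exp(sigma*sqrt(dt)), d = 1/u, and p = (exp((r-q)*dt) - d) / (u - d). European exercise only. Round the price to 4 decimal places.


dt = T/N = 0.250000
u = exp(sigma*sqrt(dt)) = 1.161834; d = 1/u = 0.860708
p = (exp((r-q)*dt) - d) / (u - d) = 0.478382
Discount per step: exp(-r*dt) = 0.995261
Stock lattice S(k, i) with i counting down-moves:
  k=0: S(0,0) = 86.4800
  k=1: S(1,0) = 100.4754; S(1,1) = 74.4340
  k=2: S(2,0) = 116.7358; S(2,1) = 86.4800; S(2,2) = 64.0660
  k=3: S(3,0) = 135.6276; S(3,1) = 100.4754; S(3,2) = 74.4340; S(3,3) = 55.1421
  k=4: S(4,0) = 157.5768; S(4,1) = 116.7358; S(4,2) = 86.4800; S(4,3) = 64.0660; S(4,4) = 47.4612
Terminal payoffs V(N, i) = max(K - S_T, 0):
  V(4,0) = 0.000000; V(4,1) = 0.000000; V(4,2) = 0.000000; V(4,3) = 17.744040; V(4,4) = 34.348770
Backward induction: V(k, i) = exp(-r*dt) * [p * V(k+1, i) + (1-p) * V(k+1, i+1)].
  V(3,0) = exp(-r*dt) * [p*0.000000 + (1-p)*0.000000] = 0.000000
  V(3,1) = exp(-r*dt) * [p*0.000000 + (1-p)*0.000000] = 0.000000
  V(3,2) = exp(-r*dt) * [p*0.000000 + (1-p)*17.744040] = 9.211755
  V(3,3) = exp(-r*dt) * [p*17.744040 + (1-p)*34.348770] = 26.280241
  V(2,0) = exp(-r*dt) * [p*0.000000 + (1-p)*0.000000] = 0.000000
  V(2,1) = exp(-r*dt) * [p*0.000000 + (1-p)*9.211755] = 4.782249
  V(2,2) = exp(-r*dt) * [p*9.211755 + (1-p)*26.280241] = 18.029146
  V(1,0) = exp(-r*dt) * [p*0.000000 + (1-p)*4.782249] = 2.482687
  V(1,1) = exp(-r*dt) * [p*4.782249 + (1-p)*18.029146] = 11.636666
  V(0,0) = exp(-r*dt) * [p*2.482687 + (1-p)*11.636666] = 7.223178

Answer: Price = V(0,0) = 7.2232


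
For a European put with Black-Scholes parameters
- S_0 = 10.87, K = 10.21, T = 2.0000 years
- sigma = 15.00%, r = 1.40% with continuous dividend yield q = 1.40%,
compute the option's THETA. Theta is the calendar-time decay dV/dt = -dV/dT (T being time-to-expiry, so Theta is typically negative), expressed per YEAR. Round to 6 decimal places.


d1 = 0.4013494200; d2 = 0.1892173857
phi(d1) = 0.3680710784; exp(-qT) = 0.9723883668; exp(-rT) = 0.9723883668
Theta = -S*exp(-qT)*phi(d1)*sigma/(2*sqrt(T)) + r*K*exp(-rT)*N(-d2) - q*S*exp(-qT)*N(-d1)
N(-d1) = 0.3440814415; N(-d2) = 0.4249612210; sqrt(T) = 1.4142135624
Term 1 = -10.8700 * 0.9723883668 * 0.3680710784 * 0.1500 / (2 * 1.4142135624) = -0.2063228165
Term 2 = 0.0140 * 10.2100 * 0.9723883668 * 0.4249612210 = 0.0590667171
Term 3 = -0.0140 * 10.8700 * 0.9723883668 * 0.3440814415 = -0.0509165048
Theta = -0.2063228165 + (0.0590667171) + (-0.0509165048) = -0.198173

Answer: Theta = -0.198173


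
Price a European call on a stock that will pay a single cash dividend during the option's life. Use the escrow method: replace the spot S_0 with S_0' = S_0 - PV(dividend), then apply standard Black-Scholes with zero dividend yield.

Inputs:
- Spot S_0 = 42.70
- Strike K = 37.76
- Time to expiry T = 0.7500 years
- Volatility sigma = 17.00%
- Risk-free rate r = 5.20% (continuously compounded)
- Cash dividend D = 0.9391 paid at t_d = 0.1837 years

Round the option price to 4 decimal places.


PV(D) = D * exp(-r * t_d) = 0.9391 * 0.99049308 = 0.93017205
S_0' = S_0 - PV(D) = 42.7000 - 0.93017205 = 41.76982795
d1 = (ln(S_0'/K) + (r + sigma^2/2)*T) / (sigma*sqrt(T)) = 1.02402524
d2 = d1 - sigma*sqrt(T) = 0.87680092
exp(-rT) = 0.96175071
N(d1) = 0.84708832; N(d2) = 0.80970261
C = S_0' * N(d1) - K * exp(-rT) * N(d2) = 41.76982795 * 0.84708832 - 37.7600 * 0.96175071 * 0.80970261 = 5.9778

Answer: Price = 5.9778


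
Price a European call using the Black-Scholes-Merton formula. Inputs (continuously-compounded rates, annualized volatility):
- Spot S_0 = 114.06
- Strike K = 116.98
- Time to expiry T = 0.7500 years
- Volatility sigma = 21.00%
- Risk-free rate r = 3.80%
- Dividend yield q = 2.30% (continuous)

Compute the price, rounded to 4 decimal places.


Answer: Price = 7.4125

Derivation:
d1 = (ln(S/K) + (r - q + 0.5*sigma^2) * T) / (sigma * sqrt(T)) = 0.01379672
d2 = d1 - sigma * sqrt(T) = -0.16806861
exp(-rT) = 0.97190229; exp(-qT) = 0.98289793
C = S_0 * exp(-qT) * N(d1) - K * exp(-rT) * N(d2)
N(d1) = 0.50550392; N(d2) = 0.43326465
C = 114.0600 * 0.98289793 * 0.50550392 - 116.9800 * 0.97190229 * 0.43326465 = 7.4125


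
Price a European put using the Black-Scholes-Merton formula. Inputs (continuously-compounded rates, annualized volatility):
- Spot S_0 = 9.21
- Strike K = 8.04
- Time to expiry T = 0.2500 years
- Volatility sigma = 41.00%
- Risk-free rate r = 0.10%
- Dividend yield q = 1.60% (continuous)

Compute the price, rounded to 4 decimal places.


d1 = (ln(S/K) + (r - q + 0.5*sigma^2) * T) / (sigma * sqrt(T)) = 0.74694277
d2 = d1 - sigma * sqrt(T) = 0.54194277
exp(-rT) = 0.99975003; exp(-qT) = 0.99600799
P = K * exp(-rT) * N(-d2) - S_0 * exp(-qT) * N(-d1)
N(-d1) = 0.22754905; N(-d2) = 0.29392897
P = 8.0400 * 0.99975003 * 0.29392897 - 9.2100 * 0.99600799 * 0.22754905 = 0.2752

Answer: Price = 0.2752


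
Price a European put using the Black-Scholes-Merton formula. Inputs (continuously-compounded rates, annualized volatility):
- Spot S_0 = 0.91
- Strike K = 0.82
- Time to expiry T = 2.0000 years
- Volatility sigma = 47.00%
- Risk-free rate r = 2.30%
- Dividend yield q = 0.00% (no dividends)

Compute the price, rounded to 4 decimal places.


Answer: Price = 0.1624

Derivation:
d1 = (ln(S/K) + (r - q + 0.5*sigma^2) * T) / (sigma * sqrt(T)) = 0.55822358
d2 = d1 - sigma * sqrt(T) = -0.10645679
exp(-rT) = 0.95504196; exp(-qT) = 1.00000000
P = K * exp(-rT) * N(-d2) - S_0 * exp(-qT) * N(-d1)
N(-d1) = 0.28834586; N(-d2) = 0.54239003
P = 0.8200 * 0.95504196 * 0.54239003 - 0.9100 * 1.00000000 * 0.28834586 = 0.1624


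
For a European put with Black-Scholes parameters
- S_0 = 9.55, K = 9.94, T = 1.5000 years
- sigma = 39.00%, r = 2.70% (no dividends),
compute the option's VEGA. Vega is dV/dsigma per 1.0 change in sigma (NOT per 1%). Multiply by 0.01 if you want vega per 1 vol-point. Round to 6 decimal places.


d1 = 0.2398178875; d2 = -0.2378326124
phi(d1) = 0.3876335506; exp(-qT) = 1.0000000000; exp(-rT) = 0.9603091645
Vega = S * exp(-qT) * phi(d1) * sqrt(T) = 9.5500 * 1.0000000000 * 0.3876335506 * 1.2247448714 = 4.533884

Answer: Vega = 4.533884


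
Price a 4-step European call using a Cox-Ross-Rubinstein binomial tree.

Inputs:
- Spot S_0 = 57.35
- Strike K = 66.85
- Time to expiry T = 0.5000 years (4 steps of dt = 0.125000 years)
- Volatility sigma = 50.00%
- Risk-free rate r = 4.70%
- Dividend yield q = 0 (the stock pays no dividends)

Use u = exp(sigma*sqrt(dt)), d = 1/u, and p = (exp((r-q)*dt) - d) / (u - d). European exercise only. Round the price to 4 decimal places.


dt = T/N = 0.125000
u = exp(sigma*sqrt(dt)) = 1.193365; d = 1/u = 0.837967
p = (exp((r-q)*dt) - d) / (u - d) = 0.472500
Discount per step: exp(-r*dt) = 0.994142
Stock lattice S(k, i) with i counting down-moves:
  k=0: S(0,0) = 57.3500
  k=1: S(1,0) = 68.4395; S(1,1) = 48.0574
  k=2: S(2,0) = 81.6732; S(2,1) = 57.3500; S(2,2) = 40.2705
  k=3: S(3,0) = 97.4659; S(3,1) = 68.4395; S(3,2) = 48.0574; S(3,3) = 33.7454
  k=4: S(4,0) = 116.3124; S(4,1) = 81.6732; S(4,2) = 57.3500; S(4,3) = 40.2705; S(4,4) = 28.2775
Terminal payoffs V(N, i) = max(S_T - K, 0):
  V(4,0) = 49.462394; V(4,1) = 14.823226; V(4,2) = 0.000000; V(4,3) = 0.000000; V(4,4) = 0.000000
Backward induction: V(k, i) = exp(-r*dt) * [p * V(k+1, i) + (1-p) * V(k+1, i+1)].
  V(3,0) = exp(-r*dt) * [p*49.462394 + (1-p)*14.823226] = 31.007527
  V(3,1) = exp(-r*dt) * [p*14.823226 + (1-p)*0.000000] = 6.962946
  V(3,2) = exp(-r*dt) * [p*0.000000 + (1-p)*0.000000] = 0.000000
  V(3,3) = exp(-r*dt) * [p*0.000000 + (1-p)*0.000000] = 0.000000
  V(2,0) = exp(-r*dt) * [p*31.007527 + (1-p)*6.962946] = 18.216672
  V(2,1) = exp(-r*dt) * [p*6.962946 + (1-p)*0.000000] = 3.270720
  V(2,2) = exp(-r*dt) * [p*0.000000 + (1-p)*0.000000] = 0.000000
  V(1,0) = exp(-r*dt) * [p*18.216672 + (1-p)*3.270720] = 10.272156
  V(1,1) = exp(-r*dt) * [p*3.270720 + (1-p)*0.000000] = 1.536362
  V(0,0) = exp(-r*dt) * [p*10.272156 + (1-p)*1.536362] = 5.630846

Answer: Price = V(0,0) = 5.6308


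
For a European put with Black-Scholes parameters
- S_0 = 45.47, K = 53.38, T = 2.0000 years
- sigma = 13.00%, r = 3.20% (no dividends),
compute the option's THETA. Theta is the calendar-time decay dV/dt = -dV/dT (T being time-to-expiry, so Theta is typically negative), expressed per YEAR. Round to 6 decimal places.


d1 = -0.4323325712; d2 = -0.6161803343
phi(d1) = 0.3633479880; exp(-qT) = 1.0000000000; exp(-rT) = 0.9380049995
Theta = -S*exp(-qT)*phi(d1)*sigma/(2*sqrt(T)) + r*K*exp(-rT)*N(-d2) - q*S*exp(-qT)*N(-d1)
N(-d1) = 0.6672501412; N(-d2) = 0.7311122469; sqrt(T) = 1.4142135624
Term 1 = -45.4700 * 1.0000000000 * 0.3633479880 * 0.1300 / (2 * 1.4142135624) = -0.7593571257
Term 2 = 0.0320 * 53.3800 * 0.9380049995 * 0.7311122469 = 1.1714338242
Term 3 = 0 (no dividend yield, q = 0)
Theta = -0.7593571257 + (1.1714338242) + (0.0000000000) = 0.412077

Answer: Theta = 0.412077


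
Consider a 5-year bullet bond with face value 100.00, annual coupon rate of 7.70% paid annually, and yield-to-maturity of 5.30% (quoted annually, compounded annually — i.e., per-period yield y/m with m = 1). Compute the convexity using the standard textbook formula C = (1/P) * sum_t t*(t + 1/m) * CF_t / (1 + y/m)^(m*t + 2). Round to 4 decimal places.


Coupon per period c = face * coupon_rate / m = 7.700000
Periods per year m = 1; per-period yield y/m = 0.053000
Number of cashflows N = 5
Cashflows (t years, CF_t, discount factor 1/(1+y/m)^(m*t), PV):
  t = 1.0000: CF_t = 7.700000, DF = 0.949668, PV = 7.312441
  t = 2.0000: CF_t = 7.700000, DF = 0.901869, PV = 6.944388
  t = 3.0000: CF_t = 7.700000, DF = 0.856475, PV = 6.594860
  t = 4.0000: CF_t = 7.700000, DF = 0.813367, PV = 6.262925
  t = 5.0000: CF_t = 107.700000, DF = 0.772428, PV = 83.190522
Price P = sum_t PV_t = 110.305136
Convexity numerator sum_t t*(t + 1/m) * CF_t / (1+y/m)^(m*t + 2):
  t = 1.0000: term = 13.189721
  t = 2.0000: term = 37.577553
  t = 3.0000: term = 71.372370
  t = 4.0000: term = 112.966713
  t = 5.0000: term = 2250.807532
Convexity = (1/P) * sum = 2485.913888 / 110.305136 = 22.536701

Answer: Convexity = 22.5367


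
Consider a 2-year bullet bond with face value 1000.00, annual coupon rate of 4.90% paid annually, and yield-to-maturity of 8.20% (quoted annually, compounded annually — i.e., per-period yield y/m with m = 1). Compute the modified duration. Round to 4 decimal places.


Answer: Modified duration = 1.8040

Derivation:
Coupon per period c = face * coupon_rate / m = 49.000000
Periods per year m = 1; per-period yield y/m = 0.082000
Number of cashflows N = 2
Cashflows (t years, CF_t, discount factor 1/(1+y/m)^(m*t), PV):
  t = 1.0000: CF_t = 49.000000, DF = 0.924214, PV = 45.286506
  t = 2.0000: CF_t = 1049.000000, DF = 0.854172, PV = 896.026732
Price P = sum_t PV_t = 941.313239
First compute Macaulay numerator sum_t t * PV_t:
  t * PV_t at t = 1.0000: 45.286506
  t * PV_t at t = 2.0000: 1792.053464
Macaulay duration D = 1837.339971 / 941.313239 = 1.951890
Modified duration = D / (1 + y/m) = 1.951890 / (1 + 0.082000) = 1.803965


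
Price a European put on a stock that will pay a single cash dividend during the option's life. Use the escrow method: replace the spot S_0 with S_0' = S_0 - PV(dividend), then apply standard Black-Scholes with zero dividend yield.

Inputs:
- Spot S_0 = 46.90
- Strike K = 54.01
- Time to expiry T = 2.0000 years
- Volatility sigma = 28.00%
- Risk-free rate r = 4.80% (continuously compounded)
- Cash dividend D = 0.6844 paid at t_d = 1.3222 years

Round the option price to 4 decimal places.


Answer: Price = 8.9662

Derivation:
PV(D) = D * exp(-r * t_d) = 0.6844 * 0.93850640 = 0.64231378
S_0' = S_0 - PV(D) = 46.9000 - 0.64231378 = 46.25768622
d1 = (ln(S_0'/K) + (r + sigma^2/2)*T) / (sigma*sqrt(T)) = 0.04913994
d2 = d1 - sigma*sqrt(T) = -0.34683986
exp(-rT) = 0.90846402
N(-d1) = 0.48040389; N(-d2) = 0.63564418
P = K * exp(-rT) * N(-d2) - S_0' * N(-d1) = 54.0100 * 0.90846402 * 0.63564418 - 46.25768622 * 0.48040389 = 8.9662


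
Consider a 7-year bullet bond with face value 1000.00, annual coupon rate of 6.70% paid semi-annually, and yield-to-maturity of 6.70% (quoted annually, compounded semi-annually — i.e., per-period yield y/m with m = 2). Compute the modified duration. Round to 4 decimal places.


Coupon per period c = face * coupon_rate / m = 33.500000
Periods per year m = 2; per-period yield y/m = 0.033500
Number of cashflows N = 14
Cashflows (t years, CF_t, discount factor 1/(1+y/m)^(m*t), PV):
  t = 0.5000: CF_t = 33.500000, DF = 0.967586, PV = 32.414127
  t = 1.0000: CF_t = 33.500000, DF = 0.936222, PV = 31.363451
  t = 1.5000: CF_t = 33.500000, DF = 0.905876, PV = 30.346832
  t = 2.0000: CF_t = 33.500000, DF = 0.876512, PV = 29.363166
  t = 2.5000: CF_t = 33.500000, DF = 0.848101, PV = 28.411385
  t = 3.0000: CF_t = 33.500000, DF = 0.820611, PV = 27.490455
  t = 3.5000: CF_t = 33.500000, DF = 0.794011, PV = 26.599375
  t = 4.0000: CF_t = 33.500000, DF = 0.768274, PV = 25.737180
  t = 4.5000: CF_t = 33.500000, DF = 0.743371, PV = 24.902932
  t = 5.0000: CF_t = 33.500000, DF = 0.719275, PV = 24.095725
  t = 5.5000: CF_t = 33.500000, DF = 0.695961, PV = 23.314683
  t = 6.0000: CF_t = 33.500000, DF = 0.673402, PV = 22.558958
  t = 6.5000: CF_t = 33.500000, DF = 0.651574, PV = 21.827729
  t = 7.0000: CF_t = 1033.500000, DF = 0.630454, PV = 651.574002
Price P = sum_t PV_t = 1000.000000
First compute Macaulay numerator sum_t t * PV_t:
  t * PV_t at t = 0.5000: 16.207063
  t * PV_t at t = 1.0000: 31.363451
  t * PV_t at t = 1.5000: 45.520248
  t * PV_t at t = 2.0000: 58.726332
  t * PV_t at t = 2.5000: 71.028462
  t * PV_t at t = 3.0000: 82.471364
  t * PV_t at t = 3.5000: 93.097814
  t * PV_t at t = 4.0000: 102.948720
  t * PV_t at t = 4.5000: 112.063193
  t * PV_t at t = 5.0000: 120.478625
  t * PV_t at t = 5.5000: 128.230757
  t * PV_t at t = 6.0000: 135.353748
  t * PV_t at t = 6.5000: 141.880239
  t * PV_t at t = 7.0000: 4561.018014
Macaulay duration D = 5700.388030 / 1000.000000 = 5.700388
Modified duration = D / (1 + y/m) = 5.700388 / (1 + 0.033500) = 5.515615

Answer: Modified duration = 5.5156


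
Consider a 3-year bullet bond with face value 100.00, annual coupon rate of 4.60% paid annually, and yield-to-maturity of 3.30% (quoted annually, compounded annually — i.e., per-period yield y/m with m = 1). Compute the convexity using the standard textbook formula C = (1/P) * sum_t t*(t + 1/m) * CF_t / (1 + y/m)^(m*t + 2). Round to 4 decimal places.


Answer: Convexity = 10.6091

Derivation:
Coupon per period c = face * coupon_rate / m = 4.600000
Periods per year m = 1; per-period yield y/m = 0.033000
Number of cashflows N = 3
Cashflows (t years, CF_t, discount factor 1/(1+y/m)^(m*t), PV):
  t = 1.0000: CF_t = 4.600000, DF = 0.968054, PV = 4.453049
  t = 2.0000: CF_t = 4.600000, DF = 0.937129, PV = 4.310793
  t = 3.0000: CF_t = 104.600000, DF = 0.907192, PV = 94.892245
Price P = sum_t PV_t = 103.656087
Convexity numerator sum_t t*(t + 1/m) * CF_t / (1+y/m)^(m*t + 2):
  t = 1.0000: term = 8.346163
  t = 2.0000: term = 24.238615
  t = 3.0000: term = 1067.115242
Convexity = (1/P) * sum = 1099.700019 / 103.656087 = 10.609121


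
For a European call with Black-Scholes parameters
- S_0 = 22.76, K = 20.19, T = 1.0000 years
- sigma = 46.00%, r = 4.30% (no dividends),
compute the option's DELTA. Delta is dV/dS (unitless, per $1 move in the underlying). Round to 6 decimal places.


Answer: Delta = 0.720373

Derivation:
d1 = 0.5839503846; d2 = 0.1239503846
phi(d1) = 0.3364056488; exp(-qT) = 1.0000000000; exp(-rT) = 0.9579113901
N(d1) = 0.7203731533
Delta = exp(-qT) * N(d1) = 1.0000000000 * 0.7203731533 = 0.720373


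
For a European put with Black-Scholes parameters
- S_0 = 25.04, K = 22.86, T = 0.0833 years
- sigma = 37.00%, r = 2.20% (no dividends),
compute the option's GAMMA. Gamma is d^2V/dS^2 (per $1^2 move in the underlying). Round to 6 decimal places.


Answer: Gamma = 0.097399

Derivation:
d1 = 0.9235117287; d2 = 0.8167232930
phi(d1) = 0.2604418962; exp(-qT) = 1.0000000000; exp(-rT) = 0.9981690782
Gamma = exp(-qT) * phi(d1) / (S * sigma * sqrt(T)) = 1.0000000000 * 0.2604418962 / (25.0400 * 0.3700 * 0.2886173938) = 0.097399


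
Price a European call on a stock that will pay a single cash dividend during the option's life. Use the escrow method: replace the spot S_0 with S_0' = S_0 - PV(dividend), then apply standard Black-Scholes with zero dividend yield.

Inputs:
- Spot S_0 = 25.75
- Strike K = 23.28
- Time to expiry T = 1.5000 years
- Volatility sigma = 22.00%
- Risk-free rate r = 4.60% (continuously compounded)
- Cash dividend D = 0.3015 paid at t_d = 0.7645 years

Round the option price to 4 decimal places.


Answer: Price = 4.8155

Derivation:
PV(D) = D * exp(-r * t_d) = 0.3015 * 0.96544417 = 0.29108142
S_0' = S_0 - PV(D) = 25.7500 - 0.29108142 = 25.45891858
d1 = (ln(S_0'/K) + (r + sigma^2/2)*T) / (sigma*sqrt(T)) = 0.72286481
d2 = d1 - sigma*sqrt(T) = 0.45342094
exp(-rT) = 0.93332668
N(d1) = 0.76511853; N(d2) = 0.67487717
C = S_0' * N(d1) - K * exp(-rT) * N(d2) = 25.45891858 * 0.76511853 - 23.2800 * 0.93332668 * 0.67487717 = 4.8155


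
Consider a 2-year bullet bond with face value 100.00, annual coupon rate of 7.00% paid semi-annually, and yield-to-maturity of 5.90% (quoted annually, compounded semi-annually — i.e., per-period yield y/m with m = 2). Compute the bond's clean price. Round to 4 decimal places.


Coupon per period c = face * coupon_rate / m = 3.500000
Periods per year m = 2; per-period yield y/m = 0.029500
Number of cashflows N = 4
Cashflows (t years, CF_t, discount factor 1/(1+y/m)^(m*t), PV):
  t = 0.5000: CF_t = 3.500000, DF = 0.971345, PV = 3.399709
  t = 1.0000: CF_t = 3.500000, DF = 0.943512, PV = 3.302291
  t = 1.5000: CF_t = 3.500000, DF = 0.916476, PV = 3.207665
  t = 2.0000: CF_t = 103.500000, DF = 0.890214, PV = 92.137186
Price P = sum_t PV_t = 102.046851

Answer: Price = 102.0469


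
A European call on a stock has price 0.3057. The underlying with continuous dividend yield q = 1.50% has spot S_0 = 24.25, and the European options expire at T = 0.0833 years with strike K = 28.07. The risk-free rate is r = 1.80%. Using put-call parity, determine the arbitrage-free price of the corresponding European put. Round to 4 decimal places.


Put-call parity: C - P = S_0 * exp(-qT) - K * exp(-rT).
S_0 * exp(-qT) = 24.2500 * 0.99875128 = 24.21971855
K * exp(-rT) = 28.0700 * 0.99850172 = 28.02794338
P = C - S*exp(-qT) + K*exp(-rT)
P = 0.3057 - 24.21971855 + 28.02794338 = 4.1139

Answer: Put price = 4.1139


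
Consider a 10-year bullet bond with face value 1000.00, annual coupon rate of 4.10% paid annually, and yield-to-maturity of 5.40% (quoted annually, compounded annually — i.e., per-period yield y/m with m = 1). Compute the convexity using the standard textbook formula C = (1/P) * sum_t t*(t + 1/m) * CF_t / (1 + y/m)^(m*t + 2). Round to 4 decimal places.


Coupon per period c = face * coupon_rate / m = 41.000000
Periods per year m = 1; per-period yield y/m = 0.054000
Number of cashflows N = 10
Cashflows (t years, CF_t, discount factor 1/(1+y/m)^(m*t), PV):
  t = 1.0000: CF_t = 41.000000, DF = 0.948767, PV = 38.899431
  t = 2.0000: CF_t = 41.000000, DF = 0.900158, PV = 36.906481
  t = 3.0000: CF_t = 41.000000, DF = 0.854040, PV = 35.015636
  t = 4.0000: CF_t = 41.000000, DF = 0.810285, PV = 33.221666
  t = 5.0000: CF_t = 41.000000, DF = 0.768771, PV = 31.519608
  t = 6.0000: CF_t = 41.000000, DF = 0.729384, PV = 29.904751
  t = 7.0000: CF_t = 41.000000, DF = 0.692015, PV = 28.372629
  t = 8.0000: CF_t = 41.000000, DF = 0.656561, PV = 26.919003
  t = 9.0000: CF_t = 41.000000, DF = 0.622923, PV = 25.539851
  t = 10.0000: CF_t = 1041.000000, DF = 0.591009, PV = 615.240081
Price P = sum_t PV_t = 901.539137
Convexity numerator sum_t t*(t + 1/m) * CF_t / (1+y/m)^(m*t + 2):
  t = 1.0000: term = 70.031273
  t = 2.0000: term = 199.329999
  t = 3.0000: term = 378.235291
  t = 4.0000: term = 598.095021
  t = 5.0000: term = 851.178873
  t = 6.0000: term = 1130.598123
  t = 7.0000: term = 1430.231655
  t = 8.0000: term = 1744.657752
  t = 9.0000: term = 2069.091261
  t = 10.0000: term = 60919.465488
Convexity = (1/P) * sum = 69390.914735 / 901.539137 = 76.969387

Answer: Convexity = 76.9694


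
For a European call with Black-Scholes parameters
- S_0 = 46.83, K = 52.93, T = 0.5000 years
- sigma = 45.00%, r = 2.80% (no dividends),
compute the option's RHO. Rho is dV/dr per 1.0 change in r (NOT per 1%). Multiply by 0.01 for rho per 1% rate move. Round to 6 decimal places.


d1 = -0.1817146975; d2 = -0.4999127490
phi(d1) = 0.3924097718; exp(-qT) = 1.0000000000; exp(-rT) = 0.9860975443
N(d2) = 0.3085682574
Rho = K*T*exp(-rT)*N(d2) = 52.9300 * 0.5000 * 0.9860975443 * 0.3085682574 = 8.052728

Answer: Rho = 8.052728


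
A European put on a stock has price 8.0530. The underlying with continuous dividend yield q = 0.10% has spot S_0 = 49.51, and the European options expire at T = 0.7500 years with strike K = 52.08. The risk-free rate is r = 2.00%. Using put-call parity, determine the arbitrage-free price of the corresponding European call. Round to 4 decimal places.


Put-call parity: C - P = S_0 * exp(-qT) - K * exp(-rT).
S_0 * exp(-qT) = 49.5100 * 0.99925028 = 49.47288142
K * exp(-rT) = 52.0800 * 0.98511194 = 51.30462981
C = P + S*exp(-qT) - K*exp(-rT)
C = 8.0530 + 49.47288142 - 51.30462981 = 6.2213

Answer: Call price = 6.2213


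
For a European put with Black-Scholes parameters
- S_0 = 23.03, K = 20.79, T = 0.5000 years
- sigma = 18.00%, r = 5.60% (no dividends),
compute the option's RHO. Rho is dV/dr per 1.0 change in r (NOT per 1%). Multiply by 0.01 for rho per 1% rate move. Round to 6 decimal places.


d1 = 1.0875743212; d2 = 0.9602951006
phi(d1) = 0.2208332283; exp(-qT) = 1.0000000000; exp(-rT) = 0.9723883668
N(-d2) = 0.1684533576
Rho = -K*T*exp(-rT)*N(-d2) = -20.7900 * 0.5000 * 0.9723883668 * 0.1684533576 = -1.702723

Answer: Rho = -1.702723


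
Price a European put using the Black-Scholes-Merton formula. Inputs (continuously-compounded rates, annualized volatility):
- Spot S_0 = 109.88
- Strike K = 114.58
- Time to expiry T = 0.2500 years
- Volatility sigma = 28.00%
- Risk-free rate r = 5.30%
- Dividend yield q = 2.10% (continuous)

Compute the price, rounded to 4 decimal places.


Answer: Price = 8.2691

Derivation:
d1 = (ln(S/K) + (r - q + 0.5*sigma^2) * T) / (sigma * sqrt(T)) = -0.17203148
d2 = d1 - sigma * sqrt(T) = -0.31203148
exp(-rT) = 0.98683739; exp(-qT) = 0.99476376
P = K * exp(-rT) * N(-d2) - S_0 * exp(-qT) * N(-d1)
N(-d1) = 0.56829361; N(-d2) = 0.62249170
P = 114.5800 * 0.98683739 * 0.62249170 - 109.8800 * 0.99476376 * 0.56829361 = 8.2691


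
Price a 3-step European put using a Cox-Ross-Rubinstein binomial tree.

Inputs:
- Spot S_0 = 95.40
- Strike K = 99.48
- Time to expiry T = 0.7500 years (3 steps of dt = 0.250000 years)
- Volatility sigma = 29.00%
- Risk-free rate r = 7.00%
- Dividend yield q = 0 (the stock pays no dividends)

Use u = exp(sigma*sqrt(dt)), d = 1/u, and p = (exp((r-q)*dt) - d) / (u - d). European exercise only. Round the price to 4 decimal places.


Answer: Price = V(0,0) = 9.5741

Derivation:
dt = T/N = 0.250000
u = exp(sigma*sqrt(dt)) = 1.156040; d = 1/u = 0.865022
p = (exp((r-q)*dt) - d) / (u - d) = 0.524477
Discount per step: exp(-r*dt) = 0.982652
Stock lattice S(k, i) with i counting down-moves:
  k=0: S(0,0) = 95.4000
  k=1: S(1,0) = 110.2862; S(1,1) = 82.5231
  k=2: S(2,0) = 127.4952; S(2,1) = 95.4000; S(2,2) = 71.3843
  k=3: S(3,0) = 147.3895; S(3,1) = 110.2862; S(3,2) = 82.5231; S(3,3) = 61.7490
Terminal payoffs V(N, i) = max(K - S_T, 0):
  V(3,0) = 0.000000; V(3,1) = 0.000000; V(3,2) = 16.956873; V(3,3) = 37.730951
Backward induction: V(k, i) = exp(-r*dt) * [p * V(k+1, i) + (1-p) * V(k+1, i+1)].
  V(2,0) = exp(-r*dt) * [p*0.000000 + (1-p)*0.000000] = 0.000000
  V(2,1) = exp(-r*dt) * [p*0.000000 + (1-p)*16.956873] = 7.923510
  V(2,2) = exp(-r*dt) * [p*16.956873 + (1-p)*37.730951] = 26.369900
  V(1,0) = exp(-r*dt) * [p*0.000000 + (1-p)*7.923510] = 3.702452
  V(1,1) = exp(-r*dt) * [p*7.923510 + (1-p)*26.369900] = 16.405577
  V(0,0) = exp(-r*dt) * [p*3.702452 + (1-p)*16.405577] = 9.574065


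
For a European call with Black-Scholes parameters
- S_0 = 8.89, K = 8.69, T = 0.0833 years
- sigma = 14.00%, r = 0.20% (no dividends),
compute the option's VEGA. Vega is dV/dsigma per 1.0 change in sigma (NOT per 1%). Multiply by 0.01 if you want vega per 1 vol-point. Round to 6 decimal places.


Answer: Vega = 0.861381

Derivation:
d1 = 0.5874571754; d2 = 0.5470507402
phi(d1) = 0.3357154007; exp(-qT) = 1.0000000000; exp(-rT) = 0.9998334139
Vega = S * exp(-qT) * phi(d1) * sqrt(T) = 8.8900 * 1.0000000000 * 0.3357154007 * 0.2886173938 = 0.861381


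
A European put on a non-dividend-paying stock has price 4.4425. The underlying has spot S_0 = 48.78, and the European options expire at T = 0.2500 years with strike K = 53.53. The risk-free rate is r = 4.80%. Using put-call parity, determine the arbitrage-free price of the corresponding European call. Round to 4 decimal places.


Answer: Call price = 0.3310

Derivation:
Put-call parity: C - P = S_0 * exp(-qT) - K * exp(-rT).
S_0 * exp(-qT) = 48.7800 * 1.00000000 = 48.78000000
K * exp(-rT) = 53.5300 * 0.98807171 = 52.89147879
C = P + S*exp(-qT) - K*exp(-rT)
C = 4.4425 + 48.78000000 - 52.89147879 = 0.3310


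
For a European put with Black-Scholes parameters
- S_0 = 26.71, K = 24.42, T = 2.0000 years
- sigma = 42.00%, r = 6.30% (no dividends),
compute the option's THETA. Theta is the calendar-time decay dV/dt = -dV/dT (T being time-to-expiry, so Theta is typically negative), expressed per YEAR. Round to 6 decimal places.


Answer: Theta = -0.630151

Derivation:
d1 = 0.6600261949; d2 = 0.0660564987
phi(d1) = 0.3208582564; exp(-qT) = 1.0000000000; exp(-rT) = 0.8816148468
Theta = -S*exp(-qT)*phi(d1)*sigma/(2*sqrt(T)) + r*K*exp(-rT)*N(-d2) - q*S*exp(-qT)*N(-d1)
N(-d1) = 0.2546185098; N(-d2) = 0.4736664221; sqrt(T) = 1.4142135624
Term 1 = -26.7100 * 1.0000000000 * 0.3208582564 * 0.4200 / (2 * 1.4142135624) = -1.2725984914
Term 2 = 0.0630 * 24.4200 * 0.8816148468 * 0.4736664221 = 0.6424475886
Term 3 = 0 (no dividend yield, q = 0)
Theta = -1.2725984914 + (0.6424475886) + (0.0000000000) = -0.630151


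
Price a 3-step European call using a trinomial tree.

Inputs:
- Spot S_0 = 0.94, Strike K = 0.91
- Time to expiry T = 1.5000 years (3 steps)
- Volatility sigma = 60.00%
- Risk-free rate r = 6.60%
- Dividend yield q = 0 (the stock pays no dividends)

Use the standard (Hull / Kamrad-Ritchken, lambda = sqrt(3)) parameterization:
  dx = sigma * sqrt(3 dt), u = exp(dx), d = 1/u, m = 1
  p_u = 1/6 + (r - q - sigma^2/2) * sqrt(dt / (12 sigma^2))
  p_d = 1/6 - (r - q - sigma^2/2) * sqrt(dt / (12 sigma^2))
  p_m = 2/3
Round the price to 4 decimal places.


dt = T/N = 0.500000; dx = sigma*sqrt(3*dt) = 0.734847
u = exp(dx) = 2.085163; d = 1/u = 0.479579
p_u = 0.127883, p_m = 0.666667, p_d = 0.205450
Discount per step: exp(-r*dt) = 0.967539
Stock lattice S(k, j) with j the centered position index:
  k=0: S(0,+0) = 0.9400
  k=1: S(1,-1) = 0.4508; S(1,+0) = 0.9400; S(1,+1) = 1.9601
  k=2: S(2,-2) = 0.2162; S(2,-1) = 0.4508; S(2,+0) = 0.9400; S(2,+1) = 1.9601; S(2,+2) = 4.0870
  k=3: S(3,-3) = 0.1037; S(3,-2) = 0.2162; S(3,-1) = 0.4508; S(3,+0) = 0.9400; S(3,+1) = 1.9601; S(3,+2) = 4.0870; S(3,+3) = 8.5221
Terminal payoffs V(N, j) = max(S_T - K, 0):
  V(3,-3) = 0.000000; V(3,-2) = 0.000000; V(3,-1) = 0.000000; V(3,+0) = 0.030000; V(3,+1) = 1.050053; V(3,+2) = 3.177030; V(3,+3) = 7.612122
Backward induction: V(k, j) = exp(-r*dt) * [p_u * V(k+1, j+1) + p_m * V(k+1, j) + p_d * V(k+1, j-1)]
  V(2,-2) = exp(-r*dt) * [p_u*0.000000 + p_m*0.000000 + p_d*0.000000] = 0.000000
  V(2,-1) = exp(-r*dt) * [p_u*0.030000 + p_m*0.000000 + p_d*0.000000] = 0.003712
  V(2,+0) = exp(-r*dt) * [p_u*1.050053 + p_m*0.030000 + p_d*0.000000] = 0.149276
  V(2,+1) = exp(-r*dt) * [p_u*3.177030 + p_m*1.050053 + p_d*0.030000] = 1.076374
  V(2,+2) = exp(-r*dt) * [p_u*7.612122 + p_m*3.177030 + p_d*1.050053] = 3.199858
  V(1,-1) = exp(-r*dt) * [p_u*0.149276 + p_m*0.003712 + p_d*0.000000] = 0.020864
  V(1,+0) = exp(-r*dt) * [p_u*1.076374 + p_m*0.149276 + p_d*0.003712] = 0.230206
  V(1,+1) = exp(-r*dt) * [p_u*3.199858 + p_m*1.076374 + p_d*0.149276] = 1.119886
  V(0,+0) = exp(-r*dt) * [p_u*1.119886 + p_m*0.230206 + p_d*0.020864] = 0.291202

Answer: Price = V(0,0) = 0.2912


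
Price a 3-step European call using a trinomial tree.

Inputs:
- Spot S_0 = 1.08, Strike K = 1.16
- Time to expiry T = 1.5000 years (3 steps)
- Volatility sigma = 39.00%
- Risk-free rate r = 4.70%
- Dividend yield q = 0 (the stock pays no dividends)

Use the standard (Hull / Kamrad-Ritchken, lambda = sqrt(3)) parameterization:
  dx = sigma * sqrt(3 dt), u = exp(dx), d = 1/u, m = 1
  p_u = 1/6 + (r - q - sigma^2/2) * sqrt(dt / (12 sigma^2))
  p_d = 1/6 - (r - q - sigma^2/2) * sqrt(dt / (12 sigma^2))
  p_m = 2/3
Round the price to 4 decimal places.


Answer: Price = V(0,0) = 0.1975

Derivation:
dt = T/N = 0.500000; dx = sigma*sqrt(3*dt) = 0.477650
u = exp(dx) = 1.612282; d = 1/u = 0.620239
p_u = 0.151462, p_m = 0.666667, p_d = 0.181871
Discount per step: exp(-r*dt) = 0.976774
Stock lattice S(k, j) with j the centered position index:
  k=0: S(0,+0) = 1.0800
  k=1: S(1,-1) = 0.6699; S(1,+0) = 1.0800; S(1,+1) = 1.7413
  k=2: S(2,-2) = 0.4155; S(2,-1) = 0.6699; S(2,+0) = 1.0800; S(2,+1) = 1.7413; S(2,+2) = 2.8074
  k=3: S(3,-3) = 0.2577; S(3,-2) = 0.4155; S(3,-1) = 0.6699; S(3,+0) = 1.0800; S(3,+1) = 1.7413; S(3,+2) = 2.8074; S(3,+3) = 4.5263
Terminal payoffs V(N, j) = max(S_T - K, 0):
  V(3,-3) = 0.000000; V(3,-2) = 0.000000; V(3,-1) = 0.000000; V(3,+0) = 0.000000; V(3,+1) = 0.581264; V(3,+2) = 1.647409; V(3,+3) = 3.366335
Backward induction: V(k, j) = exp(-r*dt) * [p_u * V(k+1, j+1) + p_m * V(k+1, j) + p_d * V(k+1, j-1)]
  V(2,-2) = exp(-r*dt) * [p_u*0.000000 + p_m*0.000000 + p_d*0.000000] = 0.000000
  V(2,-1) = exp(-r*dt) * [p_u*0.000000 + p_m*0.000000 + p_d*0.000000] = 0.000000
  V(2,+0) = exp(-r*dt) * [p_u*0.581264 + p_m*0.000000 + p_d*0.000000] = 0.085995
  V(2,+1) = exp(-r*dt) * [p_u*1.647409 + p_m*0.581264 + p_d*0.000000] = 0.622234
  V(2,+2) = exp(-r*dt) * [p_u*3.366335 + p_m*1.647409 + p_d*0.581264] = 1.674054
  V(1,-1) = exp(-r*dt) * [p_u*0.085995 + p_m*0.000000 + p_d*0.000000] = 0.012722
  V(1,+0) = exp(-r*dt) * [p_u*0.622234 + p_m*0.085995 + p_d*0.000000] = 0.148054
  V(1,+1) = exp(-r*dt) * [p_u*1.674054 + p_m*0.622234 + p_d*0.085995] = 0.668131
  V(0,+0) = exp(-r*dt) * [p_u*0.668131 + p_m*0.148054 + p_d*0.012722] = 0.197516


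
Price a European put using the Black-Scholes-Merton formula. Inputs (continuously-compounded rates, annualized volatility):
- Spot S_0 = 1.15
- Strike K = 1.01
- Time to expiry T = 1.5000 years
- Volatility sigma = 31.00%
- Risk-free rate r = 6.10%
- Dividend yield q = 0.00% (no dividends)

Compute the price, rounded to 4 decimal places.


Answer: Price = 0.0671

Derivation:
d1 = (ln(S/K) + (r - q + 0.5*sigma^2) * T) / (sigma * sqrt(T)) = 0.77273924
d2 = d1 - sigma * sqrt(T) = 0.39306833
exp(-rT) = 0.91256132; exp(-qT) = 1.00000000
P = K * exp(-rT) * N(-d2) - S_0 * exp(-qT) * N(-d1)
N(-d1) = 0.21983836; N(-d2) = 0.34713451
P = 1.0100 * 0.91256132 * 0.34713451 - 1.1500 * 1.00000000 * 0.21983836 = 0.0671


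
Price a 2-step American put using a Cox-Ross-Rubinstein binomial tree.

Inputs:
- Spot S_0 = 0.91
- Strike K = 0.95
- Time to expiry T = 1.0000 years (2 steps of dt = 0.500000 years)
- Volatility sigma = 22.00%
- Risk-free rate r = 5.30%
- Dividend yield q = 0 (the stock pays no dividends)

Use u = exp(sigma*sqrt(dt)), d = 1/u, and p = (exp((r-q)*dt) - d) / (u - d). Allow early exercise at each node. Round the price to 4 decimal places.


Answer: Price = V(0,0) = 0.0849

Derivation:
dt = T/N = 0.500000
u = exp(sigma*sqrt(dt)) = 1.168316; d = 1/u = 0.855933
p = (exp((r-q)*dt) - d) / (u - d) = 0.547153
Discount per step: exp(-r*dt) = 0.973848
Stock lattice S(k, i) with i counting down-moves:
  k=0: S(0,0) = 0.9100
  k=1: S(1,0) = 1.0632; S(1,1) = 0.7789
  k=2: S(2,0) = 1.2421; S(2,1) = 0.9100; S(2,2) = 0.6667
Terminal payoffs V(N, i) = max(K - S_T, 0):
  V(2,0) = 0.000000; V(2,1) = 0.040000; V(2,2) = 0.283315
Backward induction: V(k, i) = exp(-r*dt) * [p * V(k+1, i) + (1-p) * V(k+1, i+1)]; then take max(V_cont, immediate exercise) for American.
  V(1,0) = exp(-r*dt) * [p*0.000000 + (1-p)*0.040000] = 0.017640; exercise = 0.000000; V(1,0) = max -> 0.017640
  V(1,1) = exp(-r*dt) * [p*0.040000 + (1-p)*0.283315] = 0.146257; exercise = 0.171101; V(1,1) = max -> 0.171101
  V(0,0) = exp(-r*dt) * [p*0.017640 + (1-p)*0.171101] = 0.084856; exercise = 0.040000; V(0,0) = max -> 0.084856


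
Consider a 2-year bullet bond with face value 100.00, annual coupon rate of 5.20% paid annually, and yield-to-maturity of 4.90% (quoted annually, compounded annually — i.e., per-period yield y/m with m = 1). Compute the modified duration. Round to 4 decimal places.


Coupon per period c = face * coupon_rate / m = 5.200000
Periods per year m = 1; per-period yield y/m = 0.049000
Number of cashflows N = 2
Cashflows (t years, CF_t, discount factor 1/(1+y/m)^(m*t), PV):
  t = 1.0000: CF_t = 5.200000, DF = 0.953289, PV = 4.957102
  t = 2.0000: CF_t = 105.200000, DF = 0.908760, PV = 95.601513
Price P = sum_t PV_t = 100.558615
First compute Macaulay numerator sum_t t * PV_t:
  t * PV_t at t = 1.0000: 4.957102
  t * PV_t at t = 2.0000: 191.203025
Macaulay duration D = 196.160127 / 100.558615 = 1.950704
Modified duration = D / (1 + y/m) = 1.950704 / (1 + 0.049000) = 1.859585

Answer: Modified duration = 1.8596


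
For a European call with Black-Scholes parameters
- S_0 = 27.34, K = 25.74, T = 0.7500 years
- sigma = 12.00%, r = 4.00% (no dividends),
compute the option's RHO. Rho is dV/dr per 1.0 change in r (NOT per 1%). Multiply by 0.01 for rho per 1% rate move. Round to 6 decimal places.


d1 = 0.9209182232; d2 = 0.8169951747
phi(d1) = 0.2610655588; exp(-qT) = 1.0000000000; exp(-rT) = 0.9704455335
N(d2) = 0.7930344072
Rho = K*T*exp(-rT)*N(d2) = 25.7400 * 0.7500 * 0.9704455335 * 0.7930344072 = 14.857064

Answer: Rho = 14.857064


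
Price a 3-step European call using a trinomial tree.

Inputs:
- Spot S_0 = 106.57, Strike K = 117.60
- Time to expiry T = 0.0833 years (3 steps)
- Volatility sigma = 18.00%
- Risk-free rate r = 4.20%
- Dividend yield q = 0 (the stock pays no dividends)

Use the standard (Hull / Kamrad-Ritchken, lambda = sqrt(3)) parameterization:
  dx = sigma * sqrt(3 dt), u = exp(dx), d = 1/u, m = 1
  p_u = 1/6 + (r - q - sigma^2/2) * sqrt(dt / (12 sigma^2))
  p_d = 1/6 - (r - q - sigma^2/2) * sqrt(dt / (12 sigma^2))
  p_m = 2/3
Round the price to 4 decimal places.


Answer: Price = V(0,0) = 0.0745

Derivation:
dt = T/N = 0.027767; dx = sigma*sqrt(3*dt) = 0.051951
u = exp(dx) = 1.053324; d = 1/u = 0.949375
p_u = 0.173561, p_m = 0.666667, p_d = 0.159772
Discount per step: exp(-r*dt) = 0.998834
Stock lattice S(k, j) with j the centered position index:
  k=0: S(0,+0) = 106.5700
  k=1: S(1,-1) = 101.1749; S(1,+0) = 106.5700; S(1,+1) = 112.2528
  k=2: S(2,-2) = 96.0530; S(2,-1) = 101.1749; S(2,+0) = 106.5700; S(2,+1) = 112.2528; S(2,+2) = 118.2386
  k=3: S(3,-3) = 91.1903; S(3,-2) = 96.0530; S(3,-1) = 101.1749; S(3,+0) = 106.5700; S(3,+1) = 112.2528; S(3,+2) = 118.2386; S(3,+3) = 124.5435
Terminal payoffs V(N, j) = max(S_T - K, 0):
  V(3,-3) = 0.000000; V(3,-2) = 0.000000; V(3,-1) = 0.000000; V(3,+0) = 0.000000; V(3,+1) = 0.000000; V(3,+2) = 0.638563; V(3,+3) = 6.943548
Backward induction: V(k, j) = exp(-r*dt) * [p_u * V(k+1, j+1) + p_m * V(k+1, j) + p_d * V(k+1, j-1)]
  V(2,-2) = exp(-r*dt) * [p_u*0.000000 + p_m*0.000000 + p_d*0.000000] = 0.000000
  V(2,-1) = exp(-r*dt) * [p_u*0.000000 + p_m*0.000000 + p_d*0.000000] = 0.000000
  V(2,+0) = exp(-r*dt) * [p_u*0.000000 + p_m*0.000000 + p_d*0.000000] = 0.000000
  V(2,+1) = exp(-r*dt) * [p_u*0.638563 + p_m*0.000000 + p_d*0.000000] = 0.110701
  V(2,+2) = exp(-r*dt) * [p_u*6.943548 + p_m*0.638563 + p_d*0.000000] = 1.628940
  V(1,-1) = exp(-r*dt) * [p_u*0.000000 + p_m*0.000000 + p_d*0.000000] = 0.000000
  V(1,+0) = exp(-r*dt) * [p_u*0.110701 + p_m*0.000000 + p_d*0.000000] = 0.019191
  V(1,+1) = exp(-r*dt) * [p_u*1.628940 + p_m*0.110701 + p_d*0.000000] = 0.356106
  V(0,+0) = exp(-r*dt) * [p_u*0.356106 + p_m*0.019191 + p_d*0.000000] = 0.074513


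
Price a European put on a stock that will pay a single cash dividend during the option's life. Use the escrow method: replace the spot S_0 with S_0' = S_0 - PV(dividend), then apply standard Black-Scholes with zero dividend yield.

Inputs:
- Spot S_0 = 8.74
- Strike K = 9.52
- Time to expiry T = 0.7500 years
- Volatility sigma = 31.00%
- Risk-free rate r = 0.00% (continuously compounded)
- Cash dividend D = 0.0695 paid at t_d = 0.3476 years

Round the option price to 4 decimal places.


PV(D) = D * exp(-r * t_d) = 0.0695 * 1.00000000 = 0.06950000
S_0' = S_0 - PV(D) = 8.7400 - 0.06950000 = 8.67050000
d1 = (ln(S_0'/K) + (r + sigma^2/2)*T) / (sigma*sqrt(T)) = -0.21392090
d2 = d1 - sigma*sqrt(T) = -0.48238878
exp(-rT) = 1.00000000
N(-d1) = 0.58469563; N(-d2) = 0.68523510
P = K * exp(-rT) * N(-d2) - S_0' * N(-d1) = 9.5200 * 1.00000000 * 0.68523510 - 8.67050000 * 0.58469563 = 1.4538

Answer: Price = 1.4538


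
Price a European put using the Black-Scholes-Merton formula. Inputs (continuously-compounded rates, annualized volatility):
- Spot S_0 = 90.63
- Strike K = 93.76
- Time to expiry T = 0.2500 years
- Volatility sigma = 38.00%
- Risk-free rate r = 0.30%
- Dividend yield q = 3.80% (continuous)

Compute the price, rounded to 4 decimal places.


Answer: Price = 9.0751

Derivation:
d1 = (ln(S/K) + (r - q + 0.5*sigma^2) * T) / (sigma * sqrt(T)) = -0.12975285
d2 = d1 - sigma * sqrt(T) = -0.31975285
exp(-rT) = 0.99925028; exp(-qT) = 0.99054498
P = K * exp(-rT) * N(-d2) - S_0 * exp(-qT) * N(-d1)
N(-d1) = 0.55161902; N(-d2) = 0.62542215
P = 93.7600 * 0.99925028 * 0.62542215 - 90.6300 * 0.99054498 * 0.55161902 = 9.0751
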